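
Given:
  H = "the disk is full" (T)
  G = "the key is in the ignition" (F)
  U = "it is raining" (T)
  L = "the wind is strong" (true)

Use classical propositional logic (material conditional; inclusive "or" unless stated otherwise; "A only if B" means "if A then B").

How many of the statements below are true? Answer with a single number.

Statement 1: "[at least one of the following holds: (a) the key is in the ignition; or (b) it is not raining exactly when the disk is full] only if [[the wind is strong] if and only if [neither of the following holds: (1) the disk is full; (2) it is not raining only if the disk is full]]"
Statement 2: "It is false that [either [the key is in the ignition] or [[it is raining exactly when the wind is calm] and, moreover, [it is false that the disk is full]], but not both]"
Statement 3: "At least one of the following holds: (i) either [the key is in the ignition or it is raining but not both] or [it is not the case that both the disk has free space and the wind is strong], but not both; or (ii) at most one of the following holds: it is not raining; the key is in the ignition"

3

Statement 1: In symbols: (G or (not U iff H)) -> (L iff (H nor (not U -> H)))

not U = not True = False
not U iff H = False iff True = False
G or (not U iff H) = False or False = False
not U = not True = False
not U -> H = False -> True = True
H nor (not U -> H) = True nor True = False
L iff (H nor (not U -> H)) = True iff False = False
(G or (not U iff H)) -> (L iff (H nor (not U -> H))) = False -> False = True
Hence Statement 1 is true.

Statement 2: This is not (G xor ((U iff not L) and not H)).

not L = not True = False
U iff not L = True iff False = False
not H = not True = False
(U iff not L) and not H = False and False = False
G xor ((U iff not L) and not H) = False xor False = False
not (G xor ((U iff not L) and not H)) = not False = True
So Statement 2 is true.

Statement 3: Formalization: ((G xor U) xor (not H nand L)) or (not U nand G)

G xor U = False xor True = True
not H = not True = False
not H nand L = False nand True = True
(G xor U) xor (not H nand L) = True xor True = False
not U = not True = False
not U nand G = False nand False = True
((G xor U) xor (not H nand L)) or (not U nand G) = False or True = True
Thus Statement 3 is true.

3 of the 3 statements are true.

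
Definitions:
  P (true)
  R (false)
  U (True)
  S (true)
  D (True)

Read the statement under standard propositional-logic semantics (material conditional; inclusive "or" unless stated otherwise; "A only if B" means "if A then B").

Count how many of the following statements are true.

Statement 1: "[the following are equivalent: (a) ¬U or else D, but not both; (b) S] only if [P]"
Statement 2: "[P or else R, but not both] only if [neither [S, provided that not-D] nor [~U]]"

Statement 1: In symbols: ((¬U ⊕ D) ↔ S) → P

¬U = ¬T = F
¬U ⊕ D = F ⊕ T = T
(¬U ⊕ D) ↔ S = T ↔ T = T
((¬U ⊕ D) ↔ S) → P = T → T = T
So Statement 1 is true.

Statement 2: Parsed as (P ⊕ R) → ((¬D → S) ↓ ¬U)

P ⊕ R = T ⊕ F = T
¬D = ¬T = F
¬D → S = F → T = T
¬U = ¬T = F
(¬D → S) ↓ ¬U = T ↓ F = F
(P ⊕ R) → ((¬D → S) ↓ ¬U) = T → F = F
Hence Statement 2 is false.

True statements: 1.

1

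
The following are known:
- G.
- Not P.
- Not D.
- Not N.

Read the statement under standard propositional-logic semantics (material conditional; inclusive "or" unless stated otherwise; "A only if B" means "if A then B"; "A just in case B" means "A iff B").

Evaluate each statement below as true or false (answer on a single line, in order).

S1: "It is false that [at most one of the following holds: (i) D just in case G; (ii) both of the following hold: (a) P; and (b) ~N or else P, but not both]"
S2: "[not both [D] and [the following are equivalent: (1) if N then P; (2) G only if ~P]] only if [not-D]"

S1 false, S2 true

S1: Formalization: ~((D <-> G) nand (P & (~N xor P)))

D <-> G = F <-> T = F
~N = ~F = T
~N xor P = T xor F = T
P & (~N xor P) = F & T = F
(D <-> G) nand (P & (~N xor P)) = F nand F = T
~((D <-> G) nand (P & (~N xor P))) = ~T = F
Thus S1 is false.

S2: Formalization: (D nand ((N -> P) <-> (G -> ~P))) -> ~D

N -> P = F -> F = T
~P = ~F = T
G -> ~P = T -> T = T
(N -> P) <-> (G -> ~P) = T <-> T = T
D nand ((N -> P) <-> (G -> ~P)) = F nand T = T
~D = ~F = T
(D nand ((N -> P) <-> (G -> ~P))) -> ~D = T -> T = T
So S2 is true.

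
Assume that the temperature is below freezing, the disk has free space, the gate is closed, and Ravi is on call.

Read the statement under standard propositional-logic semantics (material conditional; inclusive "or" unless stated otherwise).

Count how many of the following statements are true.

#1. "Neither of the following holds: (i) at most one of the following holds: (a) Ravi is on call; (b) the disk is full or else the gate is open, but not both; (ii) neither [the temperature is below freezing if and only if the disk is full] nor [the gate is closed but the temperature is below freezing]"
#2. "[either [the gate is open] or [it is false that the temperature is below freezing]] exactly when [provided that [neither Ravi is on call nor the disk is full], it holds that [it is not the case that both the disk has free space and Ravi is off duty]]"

Let L = "Ravi is on call" (T), M = "the disk is full" (F), Q = "the gate is open" (F), V = "the temperature is below freezing" (T).

#1: Parsed as (L nand (M xor Q)) nor ((V <-> M) nor (~Q & V))

M xor Q = F xor F = F
L nand (M xor Q) = T nand F = T
V <-> M = T <-> F = F
~Q = ~F = T
~Q & V = T & T = T
(V <-> M) nor (~Q & V) = F nor T = F
(L nand (M xor Q)) nor ((V <-> M) nor (~Q & V)) = T nor F = F
Thus #1 is false.

#2: Parsed as (Q | ~V) <-> ((L nor M) -> (~M nand ~L))

~V = ~T = F
Q | ~V = F | F = F
L nor M = T nor F = F
~M = ~F = T
~L = ~T = F
~M nand ~L = T nand F = T
(L nor M) -> (~M nand ~L) = F -> T = T
(Q | ~V) <-> ((L nor M) -> (~M nand ~L)) = F <-> T = F
Thus #2 is false.

True statements: 0 (none).

0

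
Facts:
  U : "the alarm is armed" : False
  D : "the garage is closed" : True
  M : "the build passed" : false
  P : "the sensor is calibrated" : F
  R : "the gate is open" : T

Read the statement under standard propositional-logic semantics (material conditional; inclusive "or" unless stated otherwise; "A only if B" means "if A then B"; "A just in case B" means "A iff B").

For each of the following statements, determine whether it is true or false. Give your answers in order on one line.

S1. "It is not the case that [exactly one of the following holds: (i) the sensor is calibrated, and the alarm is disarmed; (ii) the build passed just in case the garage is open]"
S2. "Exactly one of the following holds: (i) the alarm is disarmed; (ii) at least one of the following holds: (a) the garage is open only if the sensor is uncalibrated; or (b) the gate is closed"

S1: This is ~((P & ~U) xor (M <-> ~D)).

~U = ~F = T
P & ~U = F & T = F
~D = ~T = F
M <-> ~D = F <-> F = T
(P & ~U) xor (M <-> ~D) = F xor T = T
~((P & ~U) xor (M <-> ~D)) = ~T = F
Thus S1 is false.

S2: This is ~U xor ((~D -> ~P) | ~R).

~U = ~F = T
~D = ~T = F
~P = ~F = T
~D -> ~P = F -> T = T
~R = ~T = F
(~D -> ~P) | ~R = T | F = T
~U xor ((~D -> ~P) | ~R) = T xor T = F
Hence S2 is false.

S1 false; S2 false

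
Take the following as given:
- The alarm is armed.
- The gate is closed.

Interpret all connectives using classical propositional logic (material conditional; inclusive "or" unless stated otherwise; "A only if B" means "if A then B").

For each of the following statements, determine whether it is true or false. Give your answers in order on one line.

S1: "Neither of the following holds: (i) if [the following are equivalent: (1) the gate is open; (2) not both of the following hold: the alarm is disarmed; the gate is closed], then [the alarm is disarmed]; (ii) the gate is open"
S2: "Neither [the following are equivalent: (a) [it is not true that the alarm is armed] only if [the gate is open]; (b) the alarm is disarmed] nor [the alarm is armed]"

S1 F; S2 F

Let S = "the gate is open" (False), V = "the alarm is armed" (True).

S1: This is ((S iff (not V nand not S)) -> not V) nor S.

not V = not True = False
not S = not False = True
not V nand not S = False nand True = True
S iff (not V nand not S) = False iff True = False
not V = not True = False
(S iff (not V nand not S)) -> not V = False -> False = True
((S iff (not V nand not S)) -> not V) nor S = True nor False = False
Thus S1 is false.

S2: Parsed as ((not V -> S) iff not V) nor V

not V = not True = False
not V -> S = False -> False = True
not V = not True = False
(not V -> S) iff not V = True iff False = False
((not V -> S) iff not V) nor V = False nor True = False
Thus S2 is false.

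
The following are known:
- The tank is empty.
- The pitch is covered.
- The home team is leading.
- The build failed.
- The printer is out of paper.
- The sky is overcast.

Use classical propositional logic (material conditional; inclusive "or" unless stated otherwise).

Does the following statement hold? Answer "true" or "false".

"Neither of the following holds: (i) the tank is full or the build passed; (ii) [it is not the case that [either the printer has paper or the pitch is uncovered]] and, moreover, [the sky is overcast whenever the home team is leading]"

The statement is false.

Let H = "the tank is full" (F), P = "the build passed" (F), N = "the printer has paper" (F), M = "the pitch is covered" (T), L = "the home team is leading" (T), D = "the sky is overcast" (T).
Formalization: (H | P) nor (~(N | ~M) & (L -> D))

H | P = F | F = F
~M = ~T = F
N | ~M = F | F = F
~(N | ~M) = ~F = T
L -> D = T -> T = T
~(N | ~M) & (L -> D) = T & T = T
(H | P) nor (~(N | ~M) & (L -> D)) = F nor T = F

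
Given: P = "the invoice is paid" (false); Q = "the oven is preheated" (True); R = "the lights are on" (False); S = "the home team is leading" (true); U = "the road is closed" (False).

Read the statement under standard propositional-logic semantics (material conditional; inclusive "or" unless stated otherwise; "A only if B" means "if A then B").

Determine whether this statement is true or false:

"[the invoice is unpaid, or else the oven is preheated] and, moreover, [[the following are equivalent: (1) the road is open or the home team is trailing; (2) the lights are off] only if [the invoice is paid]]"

false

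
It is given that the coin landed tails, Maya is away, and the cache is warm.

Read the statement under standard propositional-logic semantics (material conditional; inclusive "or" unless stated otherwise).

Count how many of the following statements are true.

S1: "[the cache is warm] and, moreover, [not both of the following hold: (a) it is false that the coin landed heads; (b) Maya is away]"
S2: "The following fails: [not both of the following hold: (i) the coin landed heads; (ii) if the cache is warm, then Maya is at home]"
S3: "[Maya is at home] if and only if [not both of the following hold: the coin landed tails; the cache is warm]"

1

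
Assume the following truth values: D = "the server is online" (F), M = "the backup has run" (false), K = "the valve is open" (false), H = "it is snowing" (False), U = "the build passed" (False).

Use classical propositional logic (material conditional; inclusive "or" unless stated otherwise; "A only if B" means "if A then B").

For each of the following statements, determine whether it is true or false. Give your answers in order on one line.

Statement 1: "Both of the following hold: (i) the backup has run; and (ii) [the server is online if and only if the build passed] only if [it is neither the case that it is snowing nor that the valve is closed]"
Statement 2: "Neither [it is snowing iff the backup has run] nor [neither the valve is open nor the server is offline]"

Statement 1 F / Statement 2 F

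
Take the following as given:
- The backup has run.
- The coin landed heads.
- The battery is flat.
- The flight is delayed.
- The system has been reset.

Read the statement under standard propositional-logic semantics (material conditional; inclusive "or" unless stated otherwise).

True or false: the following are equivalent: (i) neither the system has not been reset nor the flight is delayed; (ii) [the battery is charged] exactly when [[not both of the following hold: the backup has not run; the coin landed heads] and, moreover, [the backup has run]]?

Let G = "the system has been reset" (T), H = "the flight is delayed" (T), U = "the battery is charged" (F), S = "the backup has run" (T), P = "the coin landed heads" (T).
This is (¬G ↓ H) ↔ (U ↔ ((¬S ↑ P) ∧ S)).

¬G = ¬T = F
¬G ↓ H = F ↓ T = F
¬S = ¬T = F
¬S ↑ P = F ↑ T = T
(¬S ↑ P) ∧ S = T ∧ T = T
U ↔ ((¬S ↑ P) ∧ S) = F ↔ T = F
(¬G ↓ H) ↔ (U ↔ ((¬S ↑ P) ∧ S)) = F ↔ F = T

The statement is true.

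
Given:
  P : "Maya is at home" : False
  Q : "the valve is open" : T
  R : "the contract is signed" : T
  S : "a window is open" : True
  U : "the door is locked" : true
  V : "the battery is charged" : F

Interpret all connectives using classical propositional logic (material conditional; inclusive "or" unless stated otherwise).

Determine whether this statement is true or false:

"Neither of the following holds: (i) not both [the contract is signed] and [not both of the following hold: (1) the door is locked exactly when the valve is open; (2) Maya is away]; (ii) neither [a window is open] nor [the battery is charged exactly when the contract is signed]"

This is (R ↑ ((U ↔ Q) ↑ ¬P)) ↓ (S ↓ (V ↔ R)).

U ↔ Q = T ↔ T = T
¬P = ¬F = T
(U ↔ Q) ↑ ¬P = T ↑ T = F
R ↑ ((U ↔ Q) ↑ ¬P) = T ↑ F = T
V ↔ R = F ↔ T = F
S ↓ (V ↔ R) = T ↓ F = F
(R ↑ ((U ↔ Q) ↑ ¬P)) ↓ (S ↓ (V ↔ R)) = T ↓ F = F

False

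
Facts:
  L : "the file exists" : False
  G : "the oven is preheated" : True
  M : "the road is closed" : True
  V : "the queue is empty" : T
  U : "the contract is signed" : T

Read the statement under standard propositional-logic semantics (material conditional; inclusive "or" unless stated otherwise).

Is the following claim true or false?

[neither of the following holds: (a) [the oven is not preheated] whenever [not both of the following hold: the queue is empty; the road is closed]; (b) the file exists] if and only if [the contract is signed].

This is (((V nand M) -> not G) nor L) iff U.

V nand M = True nand True = False
not G = not True = False
(V nand M) -> not G = False -> False = True
((V nand M) -> not G) nor L = True nor False = False
(((V nand M) -> not G) nor L) iff U = False iff True = False

false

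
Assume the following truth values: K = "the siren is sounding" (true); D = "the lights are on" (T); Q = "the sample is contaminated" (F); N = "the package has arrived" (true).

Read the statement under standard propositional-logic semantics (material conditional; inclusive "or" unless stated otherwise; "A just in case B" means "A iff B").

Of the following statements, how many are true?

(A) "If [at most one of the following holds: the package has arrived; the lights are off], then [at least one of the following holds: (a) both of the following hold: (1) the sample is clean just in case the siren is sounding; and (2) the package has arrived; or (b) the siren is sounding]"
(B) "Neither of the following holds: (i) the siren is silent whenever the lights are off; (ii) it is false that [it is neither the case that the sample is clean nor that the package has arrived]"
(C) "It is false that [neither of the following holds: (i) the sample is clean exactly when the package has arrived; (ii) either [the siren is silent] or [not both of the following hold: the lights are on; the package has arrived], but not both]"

(A): This is (N nand ~D) -> (((~Q <-> K) & N) | K).

~D = ~T = F
N nand ~D = T nand F = T
~Q = ~F = T
~Q <-> K = T <-> T = T
(~Q <-> K) & N = T & T = T
((~Q <-> K) & N) | K = T | T = T
(N nand ~D) -> (((~Q <-> K) & N) | K) = T -> T = T
So (A) is true.

(B): Formalization: (~D -> ~K) nor ~(~Q nor N)

~D = ~T = F
~K = ~T = F
~D -> ~K = F -> F = T
~Q = ~F = T
~Q nor N = T nor T = F
~(~Q nor N) = ~F = T
(~D -> ~K) nor ~(~Q nor N) = T nor T = F
Thus (B) is false.

(C): This is ~((~Q <-> N) nor (~K xor (D nand N))).

~Q = ~F = T
~Q <-> N = T <-> T = T
~K = ~T = F
D nand N = T nand T = F
~K xor (D nand N) = F xor F = F
(~Q <-> N) nor (~K xor (D nand N)) = T nor F = F
~((~Q <-> N) nor (~K xor (D nand N))) = ~F = T
So (C) is true.

True statements: 2.

2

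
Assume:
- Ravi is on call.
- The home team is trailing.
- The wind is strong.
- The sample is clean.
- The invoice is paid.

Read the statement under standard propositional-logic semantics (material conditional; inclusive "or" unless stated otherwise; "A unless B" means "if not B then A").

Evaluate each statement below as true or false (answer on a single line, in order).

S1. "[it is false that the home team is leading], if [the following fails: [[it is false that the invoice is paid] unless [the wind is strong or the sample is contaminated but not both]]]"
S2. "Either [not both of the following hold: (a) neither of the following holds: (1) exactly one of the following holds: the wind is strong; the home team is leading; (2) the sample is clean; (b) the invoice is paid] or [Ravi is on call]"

Let U = "the invoice is paid" (T), R = "the wind is strong" (T), S = "the sample is contaminated" (F), Q = "the home team is leading" (F), P = "Ravi is on call" (T).

S1: Parsed as ~(~U | (R xor S)) -> ~Q

~U = ~T = F
R xor S = T xor F = T
~U | (R xor S) = F | T = T
~(~U | (R xor S)) = ~T = F
~Q = ~F = T
~(~U | (R xor S)) -> ~Q = F -> T = T
Hence S1 is true.

S2: This is (((R xor Q) nor ~S) nand U) | P.

R xor Q = T xor F = T
~S = ~F = T
(R xor Q) nor ~S = T nor T = F
((R xor Q) nor ~S) nand U = F nand T = T
(((R xor Q) nor ~S) nand U) | P = T | T = T
Hence S2 is true.

S1 T, S2 T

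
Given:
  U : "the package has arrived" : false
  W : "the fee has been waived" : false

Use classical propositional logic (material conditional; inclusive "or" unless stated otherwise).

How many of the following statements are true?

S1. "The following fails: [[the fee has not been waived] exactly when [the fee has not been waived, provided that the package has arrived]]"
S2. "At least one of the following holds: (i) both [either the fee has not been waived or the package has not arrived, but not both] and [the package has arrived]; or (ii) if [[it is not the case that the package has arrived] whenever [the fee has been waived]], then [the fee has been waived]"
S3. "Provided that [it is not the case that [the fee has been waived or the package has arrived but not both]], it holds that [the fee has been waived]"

0

S1: This is not (not W iff (U -> not W)).

not W = not False = True
not W = not False = True
U -> not W = False -> True = True
not W iff (U -> not W) = True iff True = True
not (not W iff (U -> not W)) = not True = False
Thus S1 is false.

S2: In symbols: ((not W xor not U) and U) or ((W -> not U) -> W)

not W = not False = True
not U = not False = True
not W xor not U = True xor True = False
(not W xor not U) and U = False and False = False
not U = not False = True
W -> not U = False -> True = True
(W -> not U) -> W = True -> False = False
((not W xor not U) and U) or ((W -> not U) -> W) = False or False = False
So S2 is false.

S3: Formalization: not (W xor U) -> W

W xor U = False xor False = False
not (W xor U) = not False = True
not (W xor U) -> W = True -> False = False
So S3 is false.

Count: 0.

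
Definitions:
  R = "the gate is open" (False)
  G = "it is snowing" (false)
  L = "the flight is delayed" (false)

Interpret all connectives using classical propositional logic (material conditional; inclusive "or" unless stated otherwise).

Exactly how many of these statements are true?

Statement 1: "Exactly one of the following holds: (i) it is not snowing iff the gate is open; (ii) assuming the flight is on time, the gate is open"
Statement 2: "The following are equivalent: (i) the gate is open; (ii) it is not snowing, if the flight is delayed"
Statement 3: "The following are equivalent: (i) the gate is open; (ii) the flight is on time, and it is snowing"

1

Statement 1: Parsed as (not G iff R) xor (not L -> R)

not G = not False = True
not G iff R = True iff False = False
not L = not False = True
not L -> R = True -> False = False
(not G iff R) xor (not L -> R) = False xor False = False
Thus Statement 1 is false.

Statement 2: This is R iff (L -> not G).

not G = not False = True
L -> not G = False -> True = True
R iff (L -> not G) = False iff True = False
Hence Statement 2 is false.

Statement 3: In symbols: R iff (not L and G)

not L = not False = True
not L and G = True and False = False
R iff (not L and G) = False iff False = True
So Statement 3 is true.

True statements: 1 (Statement 3).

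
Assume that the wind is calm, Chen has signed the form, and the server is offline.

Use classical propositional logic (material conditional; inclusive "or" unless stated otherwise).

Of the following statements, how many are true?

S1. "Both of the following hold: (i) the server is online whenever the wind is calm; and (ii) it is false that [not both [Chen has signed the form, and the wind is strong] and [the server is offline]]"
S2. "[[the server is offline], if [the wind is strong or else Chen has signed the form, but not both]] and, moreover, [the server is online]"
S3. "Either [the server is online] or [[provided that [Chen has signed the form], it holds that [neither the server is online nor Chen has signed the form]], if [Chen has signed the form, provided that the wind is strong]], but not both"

Let P = "the wind is strong" (F), R = "the server is online" (F), Q = "Chen has signed the form" (T).

S1: Formalization: (~P -> R) & ~((Q & P) nand ~R)

~P = ~F = T
~P -> R = T -> F = F
Q & P = T & F = F
~R = ~F = T
(Q & P) nand ~R = F nand T = T
~((Q & P) nand ~R) = ~T = F
(~P -> R) & ~((Q & P) nand ~R) = F & F = F
So S1 is false.

S2: Parsed as ((P xor Q) -> ~R) & R

P xor Q = F xor T = T
~R = ~F = T
(P xor Q) -> ~R = T -> T = T
((P xor Q) -> ~R) & R = T & F = F
Thus S2 is false.

S3: Formalization: R xor ((P -> Q) -> (Q -> (R nor Q)))

P -> Q = F -> T = T
R nor Q = F nor T = F
Q -> (R nor Q) = T -> F = F
(P -> Q) -> (Q -> (R nor Q)) = T -> F = F
R xor ((P -> Q) -> (Q -> (R nor Q))) = F xor F = F
Thus S3 is false.

Count: 0.

0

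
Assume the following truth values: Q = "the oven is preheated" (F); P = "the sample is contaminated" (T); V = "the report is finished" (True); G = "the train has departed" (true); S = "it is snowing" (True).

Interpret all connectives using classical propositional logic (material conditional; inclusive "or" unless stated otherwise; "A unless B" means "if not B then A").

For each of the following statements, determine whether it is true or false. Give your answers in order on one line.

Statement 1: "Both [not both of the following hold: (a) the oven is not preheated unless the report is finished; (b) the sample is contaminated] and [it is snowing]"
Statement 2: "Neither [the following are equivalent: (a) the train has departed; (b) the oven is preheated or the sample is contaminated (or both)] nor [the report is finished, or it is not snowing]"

Statement 1: This is ((~Q | V) nand P) & S.

~Q = ~F = T
~Q | V = T | T = T
(~Q | V) nand P = T nand T = F
((~Q | V) nand P) & S = F & T = F
Hence Statement 1 is false.

Statement 2: Parsed as (G <-> (Q | P)) nor (V | ~S)

Q | P = F | T = T
G <-> (Q | P) = T <-> T = T
~S = ~T = F
V | ~S = T | F = T
(G <-> (Q | P)) nor (V | ~S) = T nor T = F
So Statement 2 is false.

Statement 1 False; Statement 2 False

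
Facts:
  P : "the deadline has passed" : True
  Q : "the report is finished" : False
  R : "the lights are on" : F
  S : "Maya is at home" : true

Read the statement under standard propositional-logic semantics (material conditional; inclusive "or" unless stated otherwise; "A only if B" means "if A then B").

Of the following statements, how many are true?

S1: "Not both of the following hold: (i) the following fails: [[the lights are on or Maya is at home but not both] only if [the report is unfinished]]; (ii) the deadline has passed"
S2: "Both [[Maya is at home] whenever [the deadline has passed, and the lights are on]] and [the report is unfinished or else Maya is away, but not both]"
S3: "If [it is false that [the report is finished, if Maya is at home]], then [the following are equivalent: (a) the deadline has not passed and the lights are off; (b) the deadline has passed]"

S1: This is ¬((R ⊕ S) → ¬Q) ↑ P.

R ⊕ S = F ⊕ T = T
¬Q = ¬F = T
(R ⊕ S) → ¬Q = T → T = T
¬((R ⊕ S) → ¬Q) = ¬T = F
¬((R ⊕ S) → ¬Q) ↑ P = F ↑ T = T
Hence S1 is true.

S2: This is ((P ∧ R) → S) ∧ (¬Q ⊕ ¬S).

P ∧ R = T ∧ F = F
(P ∧ R) → S = F → T = T
¬Q = ¬F = T
¬S = ¬T = F
¬Q ⊕ ¬S = T ⊕ F = T
((P ∧ R) → S) ∧ (¬Q ⊕ ¬S) = T ∧ T = T
Hence S2 is true.

S3: Formalization: ¬(S → Q) → ((¬P ∧ ¬R) ↔ P)

S → Q = T → F = F
¬(S → Q) = ¬F = T
¬P = ¬T = F
¬R = ¬F = T
¬P ∧ ¬R = F ∧ T = F
(¬P ∧ ¬R) ↔ P = F ↔ T = F
¬(S → Q) → ((¬P ∧ ¬R) ↔ P) = T → F = F
Thus S3 is false.

True statements: 2 (S1, S2).

2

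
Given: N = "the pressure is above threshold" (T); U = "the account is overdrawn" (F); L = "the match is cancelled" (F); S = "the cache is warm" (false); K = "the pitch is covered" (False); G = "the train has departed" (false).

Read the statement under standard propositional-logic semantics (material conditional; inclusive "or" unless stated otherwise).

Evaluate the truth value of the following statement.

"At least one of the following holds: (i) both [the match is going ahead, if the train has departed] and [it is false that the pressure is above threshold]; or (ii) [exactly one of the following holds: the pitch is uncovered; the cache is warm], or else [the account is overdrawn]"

Formalization: ((G -> ~L) & ~N) | ((~K xor S) | U)

~L = ~F = T
G -> ~L = F -> T = T
~N = ~T = F
(G -> ~L) & ~N = T & F = F
~K = ~F = T
~K xor S = T xor F = T
(~K xor S) | U = T | F = T
((G -> ~L) & ~N) | ((~K xor S) | U) = F | T = T

The statement is true.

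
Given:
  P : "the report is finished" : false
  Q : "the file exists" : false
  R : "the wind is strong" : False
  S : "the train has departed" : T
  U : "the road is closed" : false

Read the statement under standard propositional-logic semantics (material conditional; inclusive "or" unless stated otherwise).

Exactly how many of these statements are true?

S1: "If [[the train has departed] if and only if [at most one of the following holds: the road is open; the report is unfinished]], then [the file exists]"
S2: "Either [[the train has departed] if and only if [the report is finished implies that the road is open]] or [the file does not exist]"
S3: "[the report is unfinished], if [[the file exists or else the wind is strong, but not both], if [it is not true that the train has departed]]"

3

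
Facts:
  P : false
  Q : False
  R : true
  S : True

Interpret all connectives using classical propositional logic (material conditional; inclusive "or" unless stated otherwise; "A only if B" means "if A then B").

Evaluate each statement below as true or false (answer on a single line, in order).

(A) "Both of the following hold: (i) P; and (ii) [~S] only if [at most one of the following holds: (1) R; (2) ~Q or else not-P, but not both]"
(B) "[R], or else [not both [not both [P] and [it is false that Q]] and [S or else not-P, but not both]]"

(A) False / (B) True

(A): Formalization: P and (not S -> (R nand (not Q xor not P)))

not S = not True = False
not Q = not False = True
not P = not False = True
not Q xor not P = True xor True = False
R nand (not Q xor not P) = True nand False = True
not S -> (R nand (not Q xor not P)) = False -> True = True
P and (not S -> (R nand (not Q xor not P))) = False and True = False
Thus (A) is false.

(B): Formalization: R or ((P nand not Q) nand (S xor not P))

not Q = not False = True
P nand not Q = False nand True = True
not P = not False = True
S xor not P = True xor True = False
(P nand not Q) nand (S xor not P) = True nand False = True
R or ((P nand not Q) nand (S xor not P)) = True or True = True
Thus (B) is true.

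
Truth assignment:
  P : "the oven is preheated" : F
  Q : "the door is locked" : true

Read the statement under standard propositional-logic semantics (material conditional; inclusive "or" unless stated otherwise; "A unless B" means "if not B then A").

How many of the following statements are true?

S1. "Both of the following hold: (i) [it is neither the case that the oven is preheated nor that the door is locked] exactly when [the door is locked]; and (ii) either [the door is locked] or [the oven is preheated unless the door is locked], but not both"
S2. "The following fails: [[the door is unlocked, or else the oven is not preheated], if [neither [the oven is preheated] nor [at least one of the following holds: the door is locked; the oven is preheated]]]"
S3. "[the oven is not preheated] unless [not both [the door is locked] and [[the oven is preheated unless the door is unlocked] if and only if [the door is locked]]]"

S1: This is ((P ↓ Q) ↔ Q) ∧ (Q ⊕ (P ∨ Q)).

P ↓ Q = F ↓ T = F
(P ↓ Q) ↔ Q = F ↔ T = F
P ∨ Q = F ∨ T = T
Q ⊕ (P ∨ Q) = T ⊕ T = F
((P ↓ Q) ↔ Q) ∧ (Q ⊕ (P ∨ Q)) = F ∧ F = F
Hence S1 is false.

S2: In symbols: ¬((P ↓ (Q ∨ P)) → (¬Q ∨ ¬P))

Q ∨ P = T ∨ F = T
P ↓ (Q ∨ P) = F ↓ T = F
¬Q = ¬T = F
¬P = ¬F = T
¬Q ∨ ¬P = F ∨ T = T
(P ↓ (Q ∨ P)) → (¬Q ∨ ¬P) = F → T = T
¬((P ↓ (Q ∨ P)) → (¬Q ∨ ¬P)) = ¬T = F
So S2 is false.

S3: In symbols: ¬P ∨ (Q ↑ ((P ∨ ¬Q) ↔ Q))

¬P = ¬F = T
¬Q = ¬T = F
P ∨ ¬Q = F ∨ F = F
(P ∨ ¬Q) ↔ Q = F ↔ T = F
Q ↑ ((P ∨ ¬Q) ↔ Q) = T ↑ F = T
¬P ∨ (Q ↑ ((P ∨ ¬Q) ↔ Q)) = T ∨ T = T
Thus S3 is true.

Count: 1.

1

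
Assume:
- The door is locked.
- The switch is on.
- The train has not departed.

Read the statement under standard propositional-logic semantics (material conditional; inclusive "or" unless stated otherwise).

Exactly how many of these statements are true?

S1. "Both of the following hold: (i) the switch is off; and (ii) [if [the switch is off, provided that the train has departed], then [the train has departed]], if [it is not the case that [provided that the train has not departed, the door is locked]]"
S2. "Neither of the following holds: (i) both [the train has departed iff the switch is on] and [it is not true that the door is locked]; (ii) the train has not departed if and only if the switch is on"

Let Q = "the switch is on" (T), R = "the train has departed" (F), P = "the door is locked" (T).

S1: In symbols: ~Q & (~(~R -> P) -> ((R -> ~Q) -> R))

~Q = ~T = F
~R = ~F = T
~R -> P = T -> T = T
~(~R -> P) = ~T = F
~Q = ~T = F
R -> ~Q = F -> F = T
(R -> ~Q) -> R = T -> F = F
~(~R -> P) -> ((R -> ~Q) -> R) = F -> F = T
~Q & (~(~R -> P) -> ((R -> ~Q) -> R)) = F & T = F
So S1 is false.

S2: Formalization: ((R <-> Q) & ~P) nor (~R <-> Q)

R <-> Q = F <-> T = F
~P = ~T = F
(R <-> Q) & ~P = F & F = F
~R = ~F = T
~R <-> Q = T <-> T = T
((R <-> Q) & ~P) nor (~R <-> Q) = F nor T = F
Hence S2 is false.

0 of the 2 statements are true (none).

0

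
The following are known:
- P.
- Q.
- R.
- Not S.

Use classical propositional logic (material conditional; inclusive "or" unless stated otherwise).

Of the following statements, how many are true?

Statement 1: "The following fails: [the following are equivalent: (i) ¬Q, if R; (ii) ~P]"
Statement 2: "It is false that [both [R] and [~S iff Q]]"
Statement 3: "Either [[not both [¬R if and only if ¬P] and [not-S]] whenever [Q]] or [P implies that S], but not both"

0

Statement 1: This is not ((R -> not Q) iff not P).

not Q = not True = False
R -> not Q = True -> False = False
not P = not True = False
(R -> not Q) iff not P = False iff False = True
not ((R -> not Q) iff not P) = not True = False
So Statement 1 is false.

Statement 2: In symbols: not (R and (not S iff Q))

not S = not False = True
not S iff Q = True iff True = True
R and (not S iff Q) = True and True = True
not (R and (not S iff Q)) = not True = False
Thus Statement 2 is false.

Statement 3: Formalization: (Q -> ((not R iff not P) nand not S)) xor (P -> S)

not R = not True = False
not P = not True = False
not R iff not P = False iff False = True
not S = not False = True
(not R iff not P) nand not S = True nand True = False
Q -> ((not R iff not P) nand not S) = True -> False = False
P -> S = True -> False = False
(Q -> ((not R iff not P) nand not S)) xor (P -> S) = False xor False = False
Thus Statement 3 is false.

0 of the 3 statements are true (none).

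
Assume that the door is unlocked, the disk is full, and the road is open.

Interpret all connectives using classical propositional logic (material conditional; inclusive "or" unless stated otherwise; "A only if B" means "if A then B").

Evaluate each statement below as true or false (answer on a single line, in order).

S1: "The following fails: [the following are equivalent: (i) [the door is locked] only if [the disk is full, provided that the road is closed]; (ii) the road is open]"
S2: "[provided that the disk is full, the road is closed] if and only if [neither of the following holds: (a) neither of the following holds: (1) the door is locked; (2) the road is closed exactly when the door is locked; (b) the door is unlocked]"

S1 false, S2 true

Let K = "the door is locked" (F), P = "the road is closed" (F), V = "the disk is full" (T).

S1: This is ¬((K → (P → V)) ↔ ¬P).

P → V = F → T = T
K → (P → V) = F → T = T
¬P = ¬F = T
(K → (P → V)) ↔ ¬P = T ↔ T = T
¬((K → (P → V)) ↔ ¬P) = ¬T = F
Thus S1 is false.

S2: Formalization: (V → P) ↔ ((K ↓ (P ↔ K)) ↓ ¬K)

V → P = T → F = F
P ↔ K = F ↔ F = T
K ↓ (P ↔ K) = F ↓ T = F
¬K = ¬F = T
(K ↓ (P ↔ K)) ↓ ¬K = F ↓ T = F
(V → P) ↔ ((K ↓ (P ↔ K)) ↓ ¬K) = F ↔ F = T
Thus S2 is true.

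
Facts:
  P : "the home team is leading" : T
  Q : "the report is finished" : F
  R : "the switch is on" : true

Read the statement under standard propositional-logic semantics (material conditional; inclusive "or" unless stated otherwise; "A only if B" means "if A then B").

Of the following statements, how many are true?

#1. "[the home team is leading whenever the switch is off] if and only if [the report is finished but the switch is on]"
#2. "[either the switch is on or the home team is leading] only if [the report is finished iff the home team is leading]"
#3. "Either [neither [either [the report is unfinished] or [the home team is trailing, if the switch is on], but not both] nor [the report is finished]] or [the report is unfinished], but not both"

#1: Parsed as (¬R → P) ↔ (Q ∧ R)

¬R = ¬T = F
¬R → P = F → T = T
Q ∧ R = F ∧ T = F
(¬R → P) ↔ (Q ∧ R) = T ↔ F = F
Thus #1 is false.

#2: Parsed as (R ∨ P) → (Q ↔ P)

R ∨ P = T ∨ T = T
Q ↔ P = F ↔ T = F
(R ∨ P) → (Q ↔ P) = T → F = F
Hence #2 is false.

#3: In symbols: ((¬Q ⊕ (R → ¬P)) ↓ Q) ⊕ ¬Q

¬Q = ¬F = T
¬P = ¬T = F
R → ¬P = T → F = F
¬Q ⊕ (R → ¬P) = T ⊕ F = T
(¬Q ⊕ (R → ¬P)) ↓ Q = T ↓ F = F
¬Q = ¬F = T
((¬Q ⊕ (R → ¬P)) ↓ Q) ⊕ ¬Q = F ⊕ T = T
Thus #3 is true.

1 of the 3 statements is true (#3).

1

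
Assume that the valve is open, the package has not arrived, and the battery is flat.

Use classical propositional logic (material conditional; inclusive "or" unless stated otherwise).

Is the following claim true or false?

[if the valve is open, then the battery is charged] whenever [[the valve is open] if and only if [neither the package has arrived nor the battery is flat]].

Let P = "the valve is open" (T), Q = "the package has arrived" (F), R = "the battery is charged" (F).
In symbols: (P <-> (Q nor ~R)) -> (P -> R)

~R = ~F = T
Q nor ~R = F nor T = F
P <-> (Q nor ~R) = T <-> F = F
P -> R = T -> F = F
(P <-> (Q nor ~R)) -> (P -> R) = F -> F = T

true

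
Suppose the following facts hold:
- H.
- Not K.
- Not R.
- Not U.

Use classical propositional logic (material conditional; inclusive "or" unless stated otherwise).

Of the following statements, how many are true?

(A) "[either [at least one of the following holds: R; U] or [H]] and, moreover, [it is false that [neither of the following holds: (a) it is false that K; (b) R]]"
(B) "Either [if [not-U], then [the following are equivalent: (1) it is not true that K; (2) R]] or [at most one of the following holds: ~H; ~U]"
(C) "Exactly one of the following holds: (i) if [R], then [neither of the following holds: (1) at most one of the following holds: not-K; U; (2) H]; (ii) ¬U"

2

(A): Formalization: ((R ∨ U) ∨ H) ∧ ¬(¬K ↓ R)

R ∨ U = F ∨ F = F
(R ∨ U) ∨ H = F ∨ T = T
¬K = ¬F = T
¬K ↓ R = T ↓ F = F
¬(¬K ↓ R) = ¬F = T
((R ∨ U) ∨ H) ∧ ¬(¬K ↓ R) = T ∧ T = T
Thus (A) is true.

(B): In symbols: (¬U → (¬K ↔ R)) ∨ (¬H ↑ ¬U)

¬U = ¬F = T
¬K = ¬F = T
¬K ↔ R = T ↔ F = F
¬U → (¬K ↔ R) = T → F = F
¬H = ¬T = F
¬U = ¬F = T
¬H ↑ ¬U = F ↑ T = T
(¬U → (¬K ↔ R)) ∨ (¬H ↑ ¬U) = F ∨ T = T
So (B) is true.

(C): This is (R → ((¬K ↑ U) ↓ H)) ⊕ ¬U.

¬K = ¬F = T
¬K ↑ U = T ↑ F = T
(¬K ↑ U) ↓ H = T ↓ T = F
R → ((¬K ↑ U) ↓ H) = F → F = T
¬U = ¬F = T
(R → ((¬K ↑ U) ↓ H)) ⊕ ¬U = T ⊕ T = F
Thus (C) is false.

2 of the 3 statements are true ((A), (B)).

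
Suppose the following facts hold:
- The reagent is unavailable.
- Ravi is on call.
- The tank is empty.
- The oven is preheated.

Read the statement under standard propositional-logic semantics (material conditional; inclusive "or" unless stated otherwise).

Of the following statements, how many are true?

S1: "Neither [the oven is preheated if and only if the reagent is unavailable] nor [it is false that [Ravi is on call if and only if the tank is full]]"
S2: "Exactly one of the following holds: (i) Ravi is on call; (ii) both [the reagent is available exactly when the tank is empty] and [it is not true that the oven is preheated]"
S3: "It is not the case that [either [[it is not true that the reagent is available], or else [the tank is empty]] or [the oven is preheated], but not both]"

Let Q = "the oven is preheated" (True), W = "the reagent is available" (False), G = "Ravi is on call" (True), K = "the tank is full" (False).

S1: This is (Q iff not W) nor not (G iff K).

not W = not False = True
Q iff not W = True iff True = True
G iff K = True iff False = False
not (G iff K) = not False = True
(Q iff not W) nor not (G iff K) = True nor True = False
Hence S1 is false.

S2: This is G xor ((W iff not K) and not Q).

not K = not False = True
W iff not K = False iff True = False
not Q = not True = False
(W iff not K) and not Q = False and False = False
G xor ((W iff not K) and not Q) = True xor False = True
So S2 is true.

S3: This is not ((not W or not K) xor Q).

not W = not False = True
not K = not False = True
not W or not K = True or True = True
(not W or not K) xor Q = True xor True = False
not ((not W or not K) xor Q) = not False = True
Thus S3 is true.

2 of the 3 statements are true (S2, S3).

2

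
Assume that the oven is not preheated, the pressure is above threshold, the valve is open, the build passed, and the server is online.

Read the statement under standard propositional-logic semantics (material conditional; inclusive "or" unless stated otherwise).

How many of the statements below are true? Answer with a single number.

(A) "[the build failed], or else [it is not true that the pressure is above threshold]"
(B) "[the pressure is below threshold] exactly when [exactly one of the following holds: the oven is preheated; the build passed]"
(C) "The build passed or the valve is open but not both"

Let S = "the build passed" (True), Q = "the pressure is above threshold" (True), P = "the oven is preheated" (False), R = "the valve is open" (True).

(A): This is not S or not Q.

not S = not True = False
not Q = not True = False
not S or not Q = False or False = False
Hence (A) is false.

(B): Parsed as not Q iff (P xor S)

not Q = not True = False
P xor S = False xor True = True
not Q iff (P xor S) = False iff True = False
Hence (B) is false.

(C): In symbols: S xor R

S xor R = True xor True = False
Thus (C) is false.

0 of the 3 statements are true (none).

0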